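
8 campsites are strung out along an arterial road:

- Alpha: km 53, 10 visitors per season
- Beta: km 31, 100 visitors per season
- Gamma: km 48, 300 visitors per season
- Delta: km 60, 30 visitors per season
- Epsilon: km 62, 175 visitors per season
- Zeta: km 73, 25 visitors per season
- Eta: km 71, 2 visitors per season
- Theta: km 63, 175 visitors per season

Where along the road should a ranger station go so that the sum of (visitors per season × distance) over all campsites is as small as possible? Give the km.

x = 53

For a sum of weighted absolute distances on a line, the optimum is the weighted median (not the mean). Total weight W = 817; half-weight = 408.5.
Sort by position and accumulate weight:
  km 31 (Beta, w=100) → cum 100
  km 48 (Gamma, w=300) → cum 400
  km 53 (Alpha, w=10) → cum 410  ≥ 408.5 → median here
  km 60 (Delta, w=30) → cum 440
  km 62 (Epsilon, w=175) → cum 615
  km 63 (Theta, w=175) → cum 790
  km 71 (Eta, w=2) → cum 792
  km 73 (Zeta, w=25) → cum 817
Optimal location: km 53.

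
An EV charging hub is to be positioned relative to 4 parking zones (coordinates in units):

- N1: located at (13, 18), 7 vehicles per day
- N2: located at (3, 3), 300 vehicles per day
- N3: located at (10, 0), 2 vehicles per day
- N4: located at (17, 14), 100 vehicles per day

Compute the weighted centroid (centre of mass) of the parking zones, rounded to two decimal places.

(6.63, 5.93)

The minimiser of Σwᵢ‖p−pᵢ‖² is the weighted centroid p* = (Σwᵢpᵢ)/(Σwᵢ).
Σwᵢ = 409.
Σwᵢxᵢ = 7·13 + 300·3 + 2·10 + 100·17 = 2711.
Σwᵢyᵢ = 7·18 + 300·3 + 2·0 + 100·14 = 2426.
x* = 2711/409 = 6.63, y* = 2426/409 = 5.93.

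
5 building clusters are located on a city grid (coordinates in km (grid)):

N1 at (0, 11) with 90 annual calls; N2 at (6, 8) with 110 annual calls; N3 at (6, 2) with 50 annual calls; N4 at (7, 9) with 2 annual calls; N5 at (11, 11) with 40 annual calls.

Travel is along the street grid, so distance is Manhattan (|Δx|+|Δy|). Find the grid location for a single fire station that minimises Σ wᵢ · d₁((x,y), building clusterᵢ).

(6, 8)

Manhattan distance separates: Σwᵢ(|x−xᵢ|+|y−yᵢ|) = Σwᵢ|x−xᵢ| + Σwᵢ|y−yᵢ|, so x and y are optimised independently as 1-D weighted medians.
Total weight W = 292; half = 146.
x-coordinate, sorted with cumulative weight:
  x=0 (N1, w=90) cum 90
  x=6 (N2, w=110) cum 200  ← median
  x=6 (N3, w=50) cum 250
  x=7 (N4, w=2) cum 252
  x=11 (N5, w=40) cum 292
⇒ x* = 6
y-coordinate, sorted with cumulative weight:
  y=2 (N3, w=50) cum 50
  y=8 (N2, w=110) cum 160  ← median
  y=9 (N4, w=2) cum 162
  y=11 (N1, w=90) cum 252
  y=11 (N5, w=40) cum 292
⇒ y* = 8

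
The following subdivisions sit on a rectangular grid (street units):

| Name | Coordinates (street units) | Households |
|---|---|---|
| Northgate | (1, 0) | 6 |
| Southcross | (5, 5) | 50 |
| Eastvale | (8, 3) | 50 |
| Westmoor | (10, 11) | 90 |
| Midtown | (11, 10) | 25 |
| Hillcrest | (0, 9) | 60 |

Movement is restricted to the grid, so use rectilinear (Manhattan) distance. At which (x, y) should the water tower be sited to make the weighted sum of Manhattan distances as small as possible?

(8, 9)

Manhattan distance separates: Σwᵢ(|x−xᵢ|+|y−yᵢ|) = Σwᵢ|x−xᵢ| + Σwᵢ|y−yᵢ|, so x and y are optimised independently as 1-D weighted medians.
Total weight W = 281; half = 140.5.
x-coordinate, sorted with cumulative weight:
  x=0 (Hillcrest, w=60) cum 60
  x=1 (Northgate, w=6) cum 66
  x=5 (Southcross, w=50) cum 116
  x=8 (Eastvale, w=50) cum 166  ← median
  x=10 (Westmoor, w=90) cum 256
  x=11 (Midtown, w=25) cum 281
⇒ x* = 8
y-coordinate, sorted with cumulative weight:
  y=0 (Northgate, w=6) cum 6
  y=3 (Eastvale, w=50) cum 56
  y=5 (Southcross, w=50) cum 106
  y=9 (Hillcrest, w=60) cum 166  ← median
  y=10 (Midtown, w=25) cum 191
  y=11 (Westmoor, w=90) cum 281
⇒ y* = 9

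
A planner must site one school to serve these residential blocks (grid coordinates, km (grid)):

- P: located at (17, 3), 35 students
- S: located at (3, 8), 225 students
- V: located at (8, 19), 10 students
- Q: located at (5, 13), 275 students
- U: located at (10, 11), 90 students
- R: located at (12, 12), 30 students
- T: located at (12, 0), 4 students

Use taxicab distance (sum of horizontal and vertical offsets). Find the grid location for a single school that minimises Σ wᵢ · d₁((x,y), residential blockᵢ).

Manhattan distance separates: Σwᵢ(|x−xᵢ|+|y−yᵢ|) = Σwᵢ|x−xᵢ| + Σwᵢ|y−yᵢ|, so x and y are optimised independently as 1-D weighted medians.
Total weight W = 669; half = 334.5.
x-coordinate, sorted with cumulative weight:
  x=3 (S, w=225) cum 225
  x=5 (Q, w=275) cum 500  ← median
  x=8 (V, w=10) cum 510
  x=10 (U, w=90) cum 600
  x=12 (R, w=30) cum 630
  x=12 (T, w=4) cum 634
  x=17 (P, w=35) cum 669
⇒ x* = 5
y-coordinate, sorted with cumulative weight:
  y=0 (T, w=4) cum 4
  y=3 (P, w=35) cum 39
  y=8 (S, w=225) cum 264
  y=11 (U, w=90) cum 354  ← median
  y=12 (R, w=30) cum 384
  y=13 (Q, w=275) cum 659
  y=19 (V, w=10) cum 669
⇒ y* = 11

(5, 11)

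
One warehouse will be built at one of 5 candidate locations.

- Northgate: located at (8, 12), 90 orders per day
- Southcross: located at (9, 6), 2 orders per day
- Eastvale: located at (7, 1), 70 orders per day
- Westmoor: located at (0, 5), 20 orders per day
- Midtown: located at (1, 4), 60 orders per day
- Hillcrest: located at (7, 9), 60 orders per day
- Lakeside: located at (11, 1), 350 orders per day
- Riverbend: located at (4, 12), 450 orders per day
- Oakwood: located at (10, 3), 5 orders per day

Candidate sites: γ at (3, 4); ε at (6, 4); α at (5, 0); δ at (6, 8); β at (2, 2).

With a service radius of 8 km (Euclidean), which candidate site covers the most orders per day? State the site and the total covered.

δ, covering 757

Coverage radius r = 8 km; a point is covered iff (Δx)²+(Δy)² ≤ 8² = 64.
  γ (3, 4): covers {Southcross, Eastvale, Westmoor, Midtown, Hillcrest, Oakwood} → 217
  ε (6, 4): covers {Southcross, Eastvale, Westmoor, Midtown, Hillcrest, Lakeside, Oakwood} → 567
  α (5, 0): covers {Southcross, Eastvale, Westmoor, Midtown, Lakeside, Oakwood} → 507
  δ (6, 8): covers {Northgate, Southcross, Eastvale, Westmoor, Midtown, Hillcrest, Riverbend, Oakwood} → 757
  β (2, 2): covers {Eastvale, Westmoor, Midtown} → 150
Maximum coverage at δ: 757 orders per day.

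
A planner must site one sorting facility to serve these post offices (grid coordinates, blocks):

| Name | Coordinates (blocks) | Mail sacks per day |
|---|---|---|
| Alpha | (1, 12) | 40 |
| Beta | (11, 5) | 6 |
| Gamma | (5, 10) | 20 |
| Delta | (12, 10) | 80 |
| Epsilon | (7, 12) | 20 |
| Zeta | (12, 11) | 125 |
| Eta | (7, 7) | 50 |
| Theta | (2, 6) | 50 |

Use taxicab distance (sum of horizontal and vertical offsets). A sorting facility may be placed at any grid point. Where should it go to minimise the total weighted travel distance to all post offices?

Manhattan distance separates: Σwᵢ(|x−xᵢ|+|y−yᵢ|) = Σwᵢ|x−xᵢ| + Σwᵢ|y−yᵢ|, so x and y are optimised independently as 1-D weighted medians.
Total weight W = 391; half = 195.5.
x-coordinate, sorted with cumulative weight:
  x=1 (Alpha, w=40) cum 40
  x=2 (Theta, w=50) cum 90
  x=5 (Gamma, w=20) cum 110
  x=7 (Epsilon, w=20) cum 130
  x=7 (Eta, w=50) cum 180
  x=11 (Beta, w=6) cum 186
  x=12 (Delta, w=80) cum 266  ← median
  x=12 (Zeta, w=125) cum 391
⇒ x* = 12
y-coordinate, sorted with cumulative weight:
  y=5 (Beta, w=6) cum 6
  y=6 (Theta, w=50) cum 56
  y=7 (Eta, w=50) cum 106
  y=10 (Gamma, w=20) cum 126
  y=10 (Delta, w=80) cum 206  ← median
  y=11 (Zeta, w=125) cum 331
  y=12 (Alpha, w=40) cum 371
  y=12 (Epsilon, w=20) cum 391
⇒ y* = 10

(12, 10)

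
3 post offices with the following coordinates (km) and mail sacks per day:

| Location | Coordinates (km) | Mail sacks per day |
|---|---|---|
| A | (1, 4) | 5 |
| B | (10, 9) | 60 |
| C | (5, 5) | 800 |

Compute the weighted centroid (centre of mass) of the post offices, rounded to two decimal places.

(5.32, 5.27)

The minimiser of Σwᵢ‖p−pᵢ‖² is the weighted centroid p* = (Σwᵢpᵢ)/(Σwᵢ).
Σwᵢ = 865.
Σwᵢxᵢ = 5·1 + 60·10 + 800·5 = 4605.
Σwᵢyᵢ = 5·4 + 60·9 + 800·5 = 4560.
x* = 4605/865 = 5.32, y* = 4560/865 = 5.27.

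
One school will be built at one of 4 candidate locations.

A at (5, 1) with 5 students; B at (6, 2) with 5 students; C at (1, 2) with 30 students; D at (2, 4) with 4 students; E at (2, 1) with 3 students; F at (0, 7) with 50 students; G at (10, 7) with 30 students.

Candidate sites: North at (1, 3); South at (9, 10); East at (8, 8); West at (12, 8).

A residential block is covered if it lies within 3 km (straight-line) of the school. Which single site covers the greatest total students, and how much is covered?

Coverage radius r = 3 km; a point is covered iff (Δx)²+(Δy)² ≤ 3² = 9.
  North (1, 3): covers {C, D, E} → 37
  South (9, 10): covers {none} → 0
  East (8, 8): covers {G} → 30
  West (12, 8): covers {G} → 30
Maximum coverage at North: 37 students.

North, covering 37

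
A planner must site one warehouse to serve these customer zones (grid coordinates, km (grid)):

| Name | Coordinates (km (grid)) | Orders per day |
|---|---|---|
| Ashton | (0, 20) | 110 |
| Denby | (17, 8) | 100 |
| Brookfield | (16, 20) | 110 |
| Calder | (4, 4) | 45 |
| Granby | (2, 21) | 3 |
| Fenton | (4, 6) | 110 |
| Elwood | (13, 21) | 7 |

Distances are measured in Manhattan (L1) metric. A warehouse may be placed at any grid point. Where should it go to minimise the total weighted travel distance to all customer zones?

(4, 8)

Manhattan distance separates: Σwᵢ(|x−xᵢ|+|y−yᵢ|) = Σwᵢ|x−xᵢ| + Σwᵢ|y−yᵢ|, so x and y are optimised independently as 1-D weighted medians.
Total weight W = 485; half = 242.5.
x-coordinate, sorted with cumulative weight:
  x=0 (Ashton, w=110) cum 110
  x=2 (Granby, w=3) cum 113
  x=4 (Calder, w=45) cum 158
  x=4 (Fenton, w=110) cum 268  ← median
  x=13 (Elwood, w=7) cum 275
  x=16 (Brookfield, w=110) cum 385
  x=17 (Denby, w=100) cum 485
⇒ x* = 4
y-coordinate, sorted with cumulative weight:
  y=4 (Calder, w=45) cum 45
  y=6 (Fenton, w=110) cum 155
  y=8 (Denby, w=100) cum 255  ← median
  y=20 (Ashton, w=110) cum 365
  y=20 (Brookfield, w=110) cum 475
  y=21 (Granby, w=3) cum 478
  y=21 (Elwood, w=7) cum 485
⇒ y* = 8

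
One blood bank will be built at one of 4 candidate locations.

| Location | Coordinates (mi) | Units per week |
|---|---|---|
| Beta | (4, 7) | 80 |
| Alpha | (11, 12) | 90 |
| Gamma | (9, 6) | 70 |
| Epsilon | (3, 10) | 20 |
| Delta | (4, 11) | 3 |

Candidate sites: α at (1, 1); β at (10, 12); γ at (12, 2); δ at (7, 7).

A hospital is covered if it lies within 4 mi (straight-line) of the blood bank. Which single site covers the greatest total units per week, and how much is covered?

δ, covering 150

Coverage radius r = 4 mi; a point is covered iff (Δx)²+(Δy)² ≤ 4² = 16.
  α (1, 1): covers {none} → 0
  β (10, 12): covers {Alpha} → 90
  γ (12, 2): covers {none} → 0
  δ (7, 7): covers {Beta, Gamma} → 150
Maximum coverage at δ: 150 units per week.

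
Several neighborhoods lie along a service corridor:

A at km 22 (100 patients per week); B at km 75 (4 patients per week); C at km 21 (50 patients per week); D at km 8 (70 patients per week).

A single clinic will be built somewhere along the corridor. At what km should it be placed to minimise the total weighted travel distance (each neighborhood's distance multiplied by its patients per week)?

x = 21

For a sum of weighted absolute distances on a line, the optimum is the weighted median (not the mean). Total weight W = 224; half-weight = 112.
Sort by position and accumulate weight:
  km 8 (D, w=70) → cum 70
  km 21 (C, w=50) → cum 120  ≥ 112 → median here
  km 22 (A, w=100) → cum 220
  km 75 (B, w=4) → cum 224
Optimal location: km 21.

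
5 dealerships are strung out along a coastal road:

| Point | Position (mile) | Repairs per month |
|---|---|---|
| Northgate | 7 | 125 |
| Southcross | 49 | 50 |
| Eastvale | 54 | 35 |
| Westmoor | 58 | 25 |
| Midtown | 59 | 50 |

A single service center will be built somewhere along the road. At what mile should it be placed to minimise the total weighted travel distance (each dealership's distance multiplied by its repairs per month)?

For a sum of weighted absolute distances on a line, the optimum is the weighted median (not the mean). Total weight W = 285; half-weight = 142.5.
Sort by position and accumulate weight:
  mile 7 (Northgate, w=125) → cum 125
  mile 49 (Southcross, w=50) → cum 175  ≥ 142.5 → median here
  mile 54 (Eastvale, w=35) → cum 210
  mile 58 (Westmoor, w=25) → cum 235
  mile 59 (Midtown, w=50) → cum 285
Optimal location: mile 49.

x = 49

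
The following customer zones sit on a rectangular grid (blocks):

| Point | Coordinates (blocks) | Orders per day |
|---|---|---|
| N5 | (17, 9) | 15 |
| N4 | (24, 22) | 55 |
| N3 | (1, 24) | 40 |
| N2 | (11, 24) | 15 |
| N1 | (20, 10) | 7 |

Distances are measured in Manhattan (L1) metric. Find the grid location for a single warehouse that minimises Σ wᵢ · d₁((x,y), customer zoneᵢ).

Manhattan distance separates: Σwᵢ(|x−xᵢ|+|y−yᵢ|) = Σwᵢ|x−xᵢ| + Σwᵢ|y−yᵢ|, so x and y are optimised independently as 1-D weighted medians.
Total weight W = 132; half = 66.
x-coordinate, sorted with cumulative weight:
  x=1 (N3, w=40) cum 40
  x=11 (N2, w=15) cum 55
  x=17 (N5, w=15) cum 70  ← median
  x=20 (N1, w=7) cum 77
  x=24 (N4, w=55) cum 132
⇒ x* = 17
y-coordinate, sorted with cumulative weight:
  y=9 (N5, w=15) cum 15
  y=10 (N1, w=7) cum 22
  y=22 (N4, w=55) cum 77  ← median
  y=24 (N3, w=40) cum 117
  y=24 (N2, w=15) cum 132
⇒ y* = 22

(17, 22)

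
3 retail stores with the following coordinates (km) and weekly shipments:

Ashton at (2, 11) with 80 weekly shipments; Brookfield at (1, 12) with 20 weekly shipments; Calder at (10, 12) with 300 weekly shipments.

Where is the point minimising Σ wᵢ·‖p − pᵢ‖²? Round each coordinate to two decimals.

The minimiser of Σwᵢ‖p−pᵢ‖² is the weighted centroid p* = (Σwᵢpᵢ)/(Σwᵢ).
Σwᵢ = 400.
Σwᵢxᵢ = 80·2 + 20·1 + 300·10 = 3180.
Σwᵢyᵢ = 80·11 + 20·12 + 300·12 = 4720.
x* = 3180/400 = 7.95, y* = 4720/400 = 11.80.

(7.95, 11.80)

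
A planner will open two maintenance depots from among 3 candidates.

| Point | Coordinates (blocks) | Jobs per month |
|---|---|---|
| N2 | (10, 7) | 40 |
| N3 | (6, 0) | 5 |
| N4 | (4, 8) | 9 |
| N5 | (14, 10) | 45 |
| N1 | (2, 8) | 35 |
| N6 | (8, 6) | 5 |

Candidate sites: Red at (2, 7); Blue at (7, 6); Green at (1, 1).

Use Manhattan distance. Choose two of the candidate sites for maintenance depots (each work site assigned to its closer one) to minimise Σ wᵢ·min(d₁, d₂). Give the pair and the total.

{Red, Blue}, total 757

Evaluate every pair (each demand assigned to the nearer of the two):
  {Red, Blue}: total = 757
  {Blue, Green}: total = 980
  {Red, Green}: total = 1122
Best pair: {Red, Blue} with total 757.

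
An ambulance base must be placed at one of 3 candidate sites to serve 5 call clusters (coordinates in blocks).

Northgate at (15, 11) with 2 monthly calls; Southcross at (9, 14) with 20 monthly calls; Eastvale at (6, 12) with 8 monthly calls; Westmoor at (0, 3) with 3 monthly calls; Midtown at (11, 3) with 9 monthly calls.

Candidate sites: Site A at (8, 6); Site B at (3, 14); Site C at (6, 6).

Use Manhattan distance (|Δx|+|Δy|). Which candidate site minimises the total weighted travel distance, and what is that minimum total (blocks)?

Site A, total 355 blocks

Total weighted distance at each candidate:
  Site A (8, 6): total = 355
  Site B (3, 14): total = 403
  Site C (6, 6): total = 395
Minimum is at Site A with total 355 blocks.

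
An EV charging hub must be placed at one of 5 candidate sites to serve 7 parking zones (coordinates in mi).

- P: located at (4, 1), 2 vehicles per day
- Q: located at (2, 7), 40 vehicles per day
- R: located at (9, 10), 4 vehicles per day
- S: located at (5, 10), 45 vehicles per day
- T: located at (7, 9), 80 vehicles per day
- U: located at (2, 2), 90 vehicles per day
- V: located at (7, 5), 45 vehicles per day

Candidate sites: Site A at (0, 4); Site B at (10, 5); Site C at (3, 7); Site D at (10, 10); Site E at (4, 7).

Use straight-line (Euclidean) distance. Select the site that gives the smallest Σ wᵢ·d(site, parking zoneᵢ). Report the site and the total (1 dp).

Total weighted distance at each candidate:
  Site A (0, 4): total = 1809.9
  Site B (10, 5): total = 1986.8
  Site C (3, 7): total = 1259.2
  Site D (10, 10): total = 2126.0
  Site E (4, 7): total = 1193.0
Minimum is at Site E with total 1193.0 mi.

Site E, total 1193.0 mi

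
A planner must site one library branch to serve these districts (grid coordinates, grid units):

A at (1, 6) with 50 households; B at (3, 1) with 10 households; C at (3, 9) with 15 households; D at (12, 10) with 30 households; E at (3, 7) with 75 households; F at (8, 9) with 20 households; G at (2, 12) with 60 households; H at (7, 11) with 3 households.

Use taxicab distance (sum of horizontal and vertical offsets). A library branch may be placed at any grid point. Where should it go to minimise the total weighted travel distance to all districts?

Manhattan distance separates: Σwᵢ(|x−xᵢ|+|y−yᵢ|) = Σwᵢ|x−xᵢ| + Σwᵢ|y−yᵢ|, so x and y are optimised independently as 1-D weighted medians.
Total weight W = 263; half = 131.5.
x-coordinate, sorted with cumulative weight:
  x=1 (A, w=50) cum 50
  x=2 (G, w=60) cum 110
  x=3 (B, w=10) cum 120
  x=3 (C, w=15) cum 135  ← median
  x=3 (E, w=75) cum 210
  x=7 (H, w=3) cum 213
  x=8 (F, w=20) cum 233
  x=12 (D, w=30) cum 263
⇒ x* = 3
y-coordinate, sorted with cumulative weight:
  y=1 (B, w=10) cum 10
  y=6 (A, w=50) cum 60
  y=7 (E, w=75) cum 135  ← median
  y=9 (C, w=15) cum 150
  y=9 (F, w=20) cum 170
  y=10 (D, w=30) cum 200
  y=11 (H, w=3) cum 203
  y=12 (G, w=60) cum 263
⇒ y* = 7

(3, 7)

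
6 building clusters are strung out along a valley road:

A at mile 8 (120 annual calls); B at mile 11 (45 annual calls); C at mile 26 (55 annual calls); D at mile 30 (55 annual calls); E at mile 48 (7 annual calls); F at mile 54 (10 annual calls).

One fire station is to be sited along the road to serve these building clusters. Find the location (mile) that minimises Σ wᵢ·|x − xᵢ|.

x = 11

For a sum of weighted absolute distances on a line, the optimum is the weighted median (not the mean). Total weight W = 292; half-weight = 146.
Sort by position and accumulate weight:
  mile 8 (A, w=120) → cum 120
  mile 11 (B, w=45) → cum 165  ≥ 146 → median here
  mile 26 (C, w=55) → cum 220
  mile 30 (D, w=55) → cum 275
  mile 48 (E, w=7) → cum 282
  mile 54 (F, w=10) → cum 292
Optimal location: mile 11.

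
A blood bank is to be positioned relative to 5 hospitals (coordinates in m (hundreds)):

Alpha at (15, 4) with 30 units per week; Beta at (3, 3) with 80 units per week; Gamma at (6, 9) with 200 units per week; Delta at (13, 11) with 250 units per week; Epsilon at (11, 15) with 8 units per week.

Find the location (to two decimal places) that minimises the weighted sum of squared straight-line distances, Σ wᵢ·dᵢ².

(9.20, 8.86)

The minimiser of Σwᵢ‖p−pᵢ‖² is the weighted centroid p* = (Σwᵢpᵢ)/(Σwᵢ).
Σwᵢ = 568.
Σwᵢxᵢ = 30·15 + 80·3 + 200·6 + 250·13 + 8·11 = 5228.
Σwᵢyᵢ = 30·4 + 80·3 + 200·9 + 250·11 + 8·15 = 5030.
x* = 5228/568 = 9.20, y* = 5030/568 = 8.86.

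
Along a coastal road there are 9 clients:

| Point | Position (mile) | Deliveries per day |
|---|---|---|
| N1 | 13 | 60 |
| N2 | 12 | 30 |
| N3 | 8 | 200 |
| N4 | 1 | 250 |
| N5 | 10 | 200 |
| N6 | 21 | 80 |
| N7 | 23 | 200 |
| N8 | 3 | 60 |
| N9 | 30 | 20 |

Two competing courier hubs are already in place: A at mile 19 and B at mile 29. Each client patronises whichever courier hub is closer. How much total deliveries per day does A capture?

1080

The indifferent point is the midpoint (19+29)/2 = 24; clients left of it (closer to A at 19) go to A, those right go to B.
  N4 at 1 (w=250) → A
  N8 at 3 (w=60) → A
  N3 at 8 (w=200) → A
  N5 at 10 (w=200) → A
  N2 at 12 (w=30) → A
  N1 at 13 (w=60) → A
  N6 at 21 (w=80) → A
  N7 at 23 (w=200) → A
  N9 at 30 (w=20) → B
A captures 1080; B captures 20.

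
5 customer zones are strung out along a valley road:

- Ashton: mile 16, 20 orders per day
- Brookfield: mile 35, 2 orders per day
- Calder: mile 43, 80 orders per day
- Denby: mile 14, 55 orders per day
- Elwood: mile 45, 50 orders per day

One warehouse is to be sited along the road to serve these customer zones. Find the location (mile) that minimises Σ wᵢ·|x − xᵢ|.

x = 43

For a sum of weighted absolute distances on a line, the optimum is the weighted median (not the mean). Total weight W = 207; half-weight = 103.5.
Sort by position and accumulate weight:
  mile 14 (Denby, w=55) → cum 55
  mile 16 (Ashton, w=20) → cum 75
  mile 35 (Brookfield, w=2) → cum 77
  mile 43 (Calder, w=80) → cum 157  ≥ 103.5 → median here
  mile 45 (Elwood, w=50) → cum 207
Optimal location: mile 43.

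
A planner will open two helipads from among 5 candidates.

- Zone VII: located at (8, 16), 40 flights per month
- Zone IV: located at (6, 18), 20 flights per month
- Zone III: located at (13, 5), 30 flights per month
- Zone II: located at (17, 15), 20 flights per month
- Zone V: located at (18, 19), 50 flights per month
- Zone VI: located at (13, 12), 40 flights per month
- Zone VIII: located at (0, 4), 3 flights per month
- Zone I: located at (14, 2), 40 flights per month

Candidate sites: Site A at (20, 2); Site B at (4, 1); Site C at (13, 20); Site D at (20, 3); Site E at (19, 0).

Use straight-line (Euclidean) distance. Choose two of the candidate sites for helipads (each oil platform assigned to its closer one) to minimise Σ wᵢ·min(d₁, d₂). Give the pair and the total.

{Site C, Site E}, total 1612.7

Evaluate every pair (each demand assigned to the nearer of the two):
  {Site C, Site E}: total = 1612.7
  {Site C, Site D}: total = 1626.5
  {Site A, Site C}: total = 1633.5
  {Site B, Site C}: total = 1817.2
  {Site B, Site D}: total = 2949.7
  {Site A, Site B}: total = 3057.7
  {Site D, Site E}: total = 3119.8
  {Site A, Site D}: total = 3146.2
  {Site B, Site E}: total = 3218.7
  {Site A, Site E}: total = 3275.9
Best pair: {Site C, Site E} with total 1612.7.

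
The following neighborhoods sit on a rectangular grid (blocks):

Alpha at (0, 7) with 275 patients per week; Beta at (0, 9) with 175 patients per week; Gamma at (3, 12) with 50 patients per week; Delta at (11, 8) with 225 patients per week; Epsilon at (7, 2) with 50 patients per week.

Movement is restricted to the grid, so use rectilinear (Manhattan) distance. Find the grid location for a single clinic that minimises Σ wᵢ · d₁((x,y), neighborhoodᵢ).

Manhattan distance separates: Σwᵢ(|x−xᵢ|+|y−yᵢ|) = Σwᵢ|x−xᵢ| + Σwᵢ|y−yᵢ|, so x and y are optimised independently as 1-D weighted medians.
Total weight W = 775; half = 387.5.
x-coordinate, sorted with cumulative weight:
  x=0 (Alpha, w=275) cum 275
  x=0 (Beta, w=175) cum 450  ← median
  x=3 (Gamma, w=50) cum 500
  x=7 (Epsilon, w=50) cum 550
  x=11 (Delta, w=225) cum 775
⇒ x* = 0
y-coordinate, sorted with cumulative weight:
  y=2 (Epsilon, w=50) cum 50
  y=7 (Alpha, w=275) cum 325
  y=8 (Delta, w=225) cum 550  ← median
  y=9 (Beta, w=175) cum 725
  y=12 (Gamma, w=50) cum 775
⇒ y* = 8

(0, 8)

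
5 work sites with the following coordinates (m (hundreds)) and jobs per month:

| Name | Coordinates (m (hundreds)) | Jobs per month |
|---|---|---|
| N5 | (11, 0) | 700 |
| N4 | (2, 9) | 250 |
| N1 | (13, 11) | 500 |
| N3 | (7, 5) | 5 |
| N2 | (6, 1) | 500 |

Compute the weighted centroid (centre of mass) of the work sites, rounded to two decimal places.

The minimiser of Σwᵢ‖p−pᵢ‖² is the weighted centroid p* = (Σwᵢpᵢ)/(Σwᵢ).
Σwᵢ = 1955.
Σwᵢxᵢ = 700·11 + 250·2 + 500·13 + 5·7 + 500·6 = 17735.
Σwᵢyᵢ = 700·0 + 250·9 + 500·11 + 5·5 + 500·1 = 8275.
x* = 17735/1955 = 9.07, y* = 8275/1955 = 4.23.

(9.07, 4.23)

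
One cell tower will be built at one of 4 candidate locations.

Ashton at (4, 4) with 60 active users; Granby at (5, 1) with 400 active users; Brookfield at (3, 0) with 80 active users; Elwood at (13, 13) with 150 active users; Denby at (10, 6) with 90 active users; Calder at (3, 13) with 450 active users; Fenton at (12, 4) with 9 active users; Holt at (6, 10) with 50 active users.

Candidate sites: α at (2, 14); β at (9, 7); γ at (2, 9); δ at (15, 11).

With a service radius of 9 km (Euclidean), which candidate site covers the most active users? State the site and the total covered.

β, covering 1209

Coverage radius r = 9 km; a point is covered iff (Δx)²+(Δy)² ≤ 9² = 81.
  α (2, 14): covers {Calder, Holt} → 500
  β (9, 7): covers {Ashton, Granby, Elwood, Denby, Calder, Fenton, Holt} → 1209
  γ (2, 9): covers {Ashton, Granby, Denby, Calder, Holt} → 1050
  δ (15, 11): covers {Elwood, Denby, Fenton} → 249
Maximum coverage at β: 1209 active users.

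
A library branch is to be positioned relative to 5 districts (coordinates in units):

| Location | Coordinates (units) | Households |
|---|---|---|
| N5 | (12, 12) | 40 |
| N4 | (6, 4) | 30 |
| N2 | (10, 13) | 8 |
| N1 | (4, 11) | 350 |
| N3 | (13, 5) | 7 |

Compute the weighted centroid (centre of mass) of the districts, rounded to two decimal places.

The minimiser of Σwᵢ‖p−pᵢ‖² is the weighted centroid p* = (Σwᵢpᵢ)/(Σwᵢ).
Σwᵢ = 435.
Σwᵢxᵢ = 40·12 + 30·6 + 8·10 + 350·4 + 7·13 = 2231.
Σwᵢyᵢ = 40·12 + 30·4 + 8·13 + 350·11 + 7·5 = 4589.
x* = 2231/435 = 5.13, y* = 4589/435 = 10.55.

(5.13, 10.55)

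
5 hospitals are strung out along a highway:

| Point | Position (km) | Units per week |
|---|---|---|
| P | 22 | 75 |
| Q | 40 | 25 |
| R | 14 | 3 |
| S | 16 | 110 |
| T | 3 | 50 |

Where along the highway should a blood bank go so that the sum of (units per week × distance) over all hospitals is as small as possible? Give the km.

For a sum of weighted absolute distances on a line, the optimum is the weighted median (not the mean). Total weight W = 263; half-weight = 131.5.
Sort by position and accumulate weight:
  km 3 (T, w=50) → cum 50
  km 14 (R, w=3) → cum 53
  km 16 (S, w=110) → cum 163  ≥ 131.5 → median here
  km 22 (P, w=75) → cum 238
  km 40 (Q, w=25) → cum 263
Optimal location: km 16.

x = 16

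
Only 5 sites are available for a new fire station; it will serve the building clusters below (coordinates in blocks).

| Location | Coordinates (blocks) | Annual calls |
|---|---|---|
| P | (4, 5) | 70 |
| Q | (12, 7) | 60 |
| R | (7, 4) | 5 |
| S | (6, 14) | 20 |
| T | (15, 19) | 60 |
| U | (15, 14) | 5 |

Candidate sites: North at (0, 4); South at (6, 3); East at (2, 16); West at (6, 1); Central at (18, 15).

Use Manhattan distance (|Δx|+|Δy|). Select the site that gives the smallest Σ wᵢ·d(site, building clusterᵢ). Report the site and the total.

Total weighted distance at each candidate:
  North (0, 4): total = 3530
  South (6, 3): total = 2710
  East (2, 16): total = 3290
  West (6, 1): total = 3150
  Central (18, 15): total = 3330
Minimum is at South with total 2710 blocks.

South, total 2710 blocks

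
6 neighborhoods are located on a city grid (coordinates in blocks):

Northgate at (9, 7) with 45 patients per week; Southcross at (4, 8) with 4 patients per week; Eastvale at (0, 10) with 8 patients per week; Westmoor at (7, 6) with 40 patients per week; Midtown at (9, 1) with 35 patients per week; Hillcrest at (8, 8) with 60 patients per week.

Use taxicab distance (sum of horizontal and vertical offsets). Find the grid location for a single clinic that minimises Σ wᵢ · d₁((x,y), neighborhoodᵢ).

Manhattan distance separates: Σwᵢ(|x−xᵢ|+|y−yᵢ|) = Σwᵢ|x−xᵢ| + Σwᵢ|y−yᵢ|, so x and y are optimised independently as 1-D weighted medians.
Total weight W = 192; half = 96.
x-coordinate, sorted with cumulative weight:
  x=0 (Eastvale, w=8) cum 8
  x=4 (Southcross, w=4) cum 12
  x=7 (Westmoor, w=40) cum 52
  x=8 (Hillcrest, w=60) cum 112  ← median
  x=9 (Northgate, w=45) cum 157
  x=9 (Midtown, w=35) cum 192
⇒ x* = 8
y-coordinate, sorted with cumulative weight:
  y=1 (Midtown, w=35) cum 35
  y=6 (Westmoor, w=40) cum 75
  y=7 (Northgate, w=45) cum 120  ← median
  y=8 (Southcross, w=4) cum 124
  y=8 (Hillcrest, w=60) cum 184
  y=10 (Eastvale, w=8) cum 192
⇒ y* = 7

(8, 7)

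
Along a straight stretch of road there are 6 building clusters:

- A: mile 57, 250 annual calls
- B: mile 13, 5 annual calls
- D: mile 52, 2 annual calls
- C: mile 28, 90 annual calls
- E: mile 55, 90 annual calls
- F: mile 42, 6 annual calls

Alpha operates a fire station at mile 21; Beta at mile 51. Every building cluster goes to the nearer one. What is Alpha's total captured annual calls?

The indifferent point is the midpoint (21+51)/2 = 36; building clusters left of it (closer to Alpha at 21) go to Alpha, those right go to Beta.
  B at 13 (w=5) → Alpha
  C at 28 (w=90) → Alpha
  F at 42 (w=6) → Beta
  D at 52 (w=2) → Beta
  E at 55 (w=90) → Beta
  A at 57 (w=250) → Beta
Alpha captures 95; Beta captures 348.

95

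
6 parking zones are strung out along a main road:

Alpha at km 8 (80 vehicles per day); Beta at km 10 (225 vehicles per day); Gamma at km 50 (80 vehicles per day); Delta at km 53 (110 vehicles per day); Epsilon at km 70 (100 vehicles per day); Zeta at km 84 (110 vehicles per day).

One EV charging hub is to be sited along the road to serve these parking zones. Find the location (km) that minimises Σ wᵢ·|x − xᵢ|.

For a sum of weighted absolute distances on a line, the optimum is the weighted median (not the mean). Total weight W = 705; half-weight = 352.5.
Sort by position and accumulate weight:
  km 8 (Alpha, w=80) → cum 80
  km 10 (Beta, w=225) → cum 305
  km 50 (Gamma, w=80) → cum 385  ≥ 352.5 → median here
  km 53 (Delta, w=110) → cum 495
  km 70 (Epsilon, w=100) → cum 595
  km 84 (Zeta, w=110) → cum 705
Optimal location: km 50.

x = 50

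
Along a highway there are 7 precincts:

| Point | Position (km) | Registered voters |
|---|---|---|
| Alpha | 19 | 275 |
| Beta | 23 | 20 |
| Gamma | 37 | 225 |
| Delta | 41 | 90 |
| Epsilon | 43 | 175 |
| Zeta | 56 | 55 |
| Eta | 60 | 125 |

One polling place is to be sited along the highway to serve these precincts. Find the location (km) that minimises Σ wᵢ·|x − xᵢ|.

x = 37

For a sum of weighted absolute distances on a line, the optimum is the weighted median (not the mean). Total weight W = 965; half-weight = 482.5.
Sort by position and accumulate weight:
  km 19 (Alpha, w=275) → cum 275
  km 23 (Beta, w=20) → cum 295
  km 37 (Gamma, w=225) → cum 520  ≥ 482.5 → median here
  km 41 (Delta, w=90) → cum 610
  km 43 (Epsilon, w=175) → cum 785
  km 56 (Zeta, w=55) → cum 840
  km 60 (Eta, w=125) → cum 965
Optimal location: km 37.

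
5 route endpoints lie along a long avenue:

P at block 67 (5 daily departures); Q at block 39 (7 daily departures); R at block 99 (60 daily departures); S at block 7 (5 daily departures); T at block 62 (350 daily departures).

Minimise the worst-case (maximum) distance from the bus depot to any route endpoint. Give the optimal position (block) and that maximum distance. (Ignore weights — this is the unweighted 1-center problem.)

location 53, max distance 46

The 1-center on a line is the midpoint of the two extreme points: leftmost at 7, rightmost at 99.
Optimal location = (7 + 99)/2 = 53; maximum distance = (99 − 7)/2 = 46.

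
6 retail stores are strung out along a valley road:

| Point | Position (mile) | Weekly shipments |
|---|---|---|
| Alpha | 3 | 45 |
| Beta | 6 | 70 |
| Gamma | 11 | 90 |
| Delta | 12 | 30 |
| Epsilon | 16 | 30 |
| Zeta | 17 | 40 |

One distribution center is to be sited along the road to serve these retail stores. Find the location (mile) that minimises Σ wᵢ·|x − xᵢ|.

For a sum of weighted absolute distances on a line, the optimum is the weighted median (not the mean). Total weight W = 305; half-weight = 152.5.
Sort by position and accumulate weight:
  mile 3 (Alpha, w=45) → cum 45
  mile 6 (Beta, w=70) → cum 115
  mile 11 (Gamma, w=90) → cum 205  ≥ 152.5 → median here
  mile 12 (Delta, w=30) → cum 235
  mile 16 (Epsilon, w=30) → cum 265
  mile 17 (Zeta, w=40) → cum 305
Optimal location: mile 11.

x = 11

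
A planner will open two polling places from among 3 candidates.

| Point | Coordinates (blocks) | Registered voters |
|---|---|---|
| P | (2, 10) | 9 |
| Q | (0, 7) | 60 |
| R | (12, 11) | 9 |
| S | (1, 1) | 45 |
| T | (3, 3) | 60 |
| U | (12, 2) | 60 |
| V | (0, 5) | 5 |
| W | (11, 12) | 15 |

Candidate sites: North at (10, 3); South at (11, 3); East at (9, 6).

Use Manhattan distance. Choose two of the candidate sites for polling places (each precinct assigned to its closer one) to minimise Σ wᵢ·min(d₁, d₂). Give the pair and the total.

{North, East}, total 2036

Evaluate every pair (each demand assigned to the nearer of the two):
  {North, East}: total = 2036
  {South, East}: total = 2081
  {North, South}: total = 2286
Best pair: {North, East} with total 2036.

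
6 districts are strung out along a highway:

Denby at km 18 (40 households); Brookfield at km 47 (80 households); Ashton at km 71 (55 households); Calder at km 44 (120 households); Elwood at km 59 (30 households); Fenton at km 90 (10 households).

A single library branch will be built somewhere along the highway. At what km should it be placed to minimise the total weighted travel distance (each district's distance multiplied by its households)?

x = 47

For a sum of weighted absolute distances on a line, the optimum is the weighted median (not the mean). Total weight W = 335; half-weight = 167.5.
Sort by position and accumulate weight:
  km 18 (Denby, w=40) → cum 40
  km 44 (Calder, w=120) → cum 160
  km 47 (Brookfield, w=80) → cum 240  ≥ 167.5 → median here
  km 59 (Elwood, w=30) → cum 270
  km 71 (Ashton, w=55) → cum 325
  km 90 (Fenton, w=10) → cum 335
Optimal location: km 47.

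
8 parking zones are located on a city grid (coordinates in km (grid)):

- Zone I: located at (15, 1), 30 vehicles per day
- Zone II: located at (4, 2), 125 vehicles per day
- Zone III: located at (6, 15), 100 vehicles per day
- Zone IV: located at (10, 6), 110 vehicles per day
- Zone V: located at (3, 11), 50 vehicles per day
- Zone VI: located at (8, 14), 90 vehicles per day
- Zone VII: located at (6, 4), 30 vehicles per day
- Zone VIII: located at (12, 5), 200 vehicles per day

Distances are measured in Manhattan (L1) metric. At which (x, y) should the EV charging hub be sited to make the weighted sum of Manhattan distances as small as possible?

Manhattan distance separates: Σwᵢ(|x−xᵢ|+|y−yᵢ|) = Σwᵢ|x−xᵢ| + Σwᵢ|y−yᵢ|, so x and y are optimised independently as 1-D weighted medians.
Total weight W = 735; half = 367.5.
x-coordinate, sorted with cumulative weight:
  x=3 (Zone V, w=50) cum 50
  x=4 (Zone II, w=125) cum 175
  x=6 (Zone III, w=100) cum 275
  x=6 (Zone VII, w=30) cum 305
  x=8 (Zone VI, w=90) cum 395  ← median
  x=10 (Zone IV, w=110) cum 505
  x=12 (Zone VIII, w=200) cum 705
  x=15 (Zone I, w=30) cum 735
⇒ x* = 8
y-coordinate, sorted with cumulative weight:
  y=1 (Zone I, w=30) cum 30
  y=2 (Zone II, w=125) cum 155
  y=4 (Zone VII, w=30) cum 185
  y=5 (Zone VIII, w=200) cum 385  ← median
  y=6 (Zone IV, w=110) cum 495
  y=11 (Zone V, w=50) cum 545
  y=14 (Zone VI, w=90) cum 635
  y=15 (Zone III, w=100) cum 735
⇒ y* = 5

(8, 5)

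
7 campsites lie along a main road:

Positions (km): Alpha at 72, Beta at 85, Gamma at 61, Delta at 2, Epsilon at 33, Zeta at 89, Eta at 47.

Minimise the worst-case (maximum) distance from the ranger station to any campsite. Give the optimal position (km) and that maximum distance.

The 1-center on a line is the midpoint of the two extreme points: leftmost at 2, rightmost at 89.
Optimal location = (2 + 89)/2 = 45.5; maximum distance = (89 − 2)/2 = 43.5.

location 45.5, max distance 43.5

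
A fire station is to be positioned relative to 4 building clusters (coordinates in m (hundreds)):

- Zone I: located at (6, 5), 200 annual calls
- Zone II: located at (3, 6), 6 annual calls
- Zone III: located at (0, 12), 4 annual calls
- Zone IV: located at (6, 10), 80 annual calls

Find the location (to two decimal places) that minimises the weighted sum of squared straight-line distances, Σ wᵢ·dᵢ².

(5.86, 6.50)

The minimiser of Σwᵢ‖p−pᵢ‖² is the weighted centroid p* = (Σwᵢpᵢ)/(Σwᵢ).
Σwᵢ = 290.
Σwᵢxᵢ = 200·6 + 6·3 + 4·0 + 80·6 = 1698.
Σwᵢyᵢ = 200·5 + 6·6 + 4·12 + 80·10 = 1884.
x* = 1698/290 = 5.86, y* = 1884/290 = 6.50.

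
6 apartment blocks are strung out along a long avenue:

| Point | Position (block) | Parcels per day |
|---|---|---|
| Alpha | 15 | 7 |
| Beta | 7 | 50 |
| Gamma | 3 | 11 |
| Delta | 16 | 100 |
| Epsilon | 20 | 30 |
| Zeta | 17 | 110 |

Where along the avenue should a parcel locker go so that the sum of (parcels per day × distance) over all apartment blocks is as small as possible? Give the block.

x = 16

For a sum of weighted absolute distances on a line, the optimum is the weighted median (not the mean). Total weight W = 308; half-weight = 154.
Sort by position and accumulate weight:
  block 3 (Gamma, w=11) → cum 11
  block 7 (Beta, w=50) → cum 61
  block 15 (Alpha, w=7) → cum 68
  block 16 (Delta, w=100) → cum 168  ≥ 154 → median here
  block 17 (Zeta, w=110) → cum 278
  block 20 (Epsilon, w=30) → cum 308
Optimal location: block 16.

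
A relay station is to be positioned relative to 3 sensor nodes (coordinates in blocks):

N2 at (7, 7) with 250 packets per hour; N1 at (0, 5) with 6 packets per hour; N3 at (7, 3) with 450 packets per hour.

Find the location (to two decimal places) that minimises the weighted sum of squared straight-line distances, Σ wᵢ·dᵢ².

The minimiser of Σwᵢ‖p−pᵢ‖² is the weighted centroid p* = (Σwᵢpᵢ)/(Σwᵢ).
Σwᵢ = 706.
Σwᵢxᵢ = 250·7 + 6·0 + 450·7 = 4900.
Σwᵢyᵢ = 250·7 + 6·5 + 450·3 = 3130.
x* = 4900/706 = 6.94, y* = 3130/706 = 4.43.

(6.94, 4.43)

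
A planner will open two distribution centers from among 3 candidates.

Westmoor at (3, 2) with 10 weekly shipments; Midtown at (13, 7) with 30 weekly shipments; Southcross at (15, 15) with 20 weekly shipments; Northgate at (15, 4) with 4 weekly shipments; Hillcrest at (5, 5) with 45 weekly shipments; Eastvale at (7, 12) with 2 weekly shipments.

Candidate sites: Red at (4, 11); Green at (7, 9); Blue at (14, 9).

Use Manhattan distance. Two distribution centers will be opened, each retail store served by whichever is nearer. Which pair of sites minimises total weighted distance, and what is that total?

{Green, Blue}, total 640

Evaluate every pair (each demand assigned to the nearer of the two):
  {Green, Blue}: total = 640
  {Red, Blue}: total = 677
  {Red, Green}: total = 948
Best pair: {Green, Blue} with total 640.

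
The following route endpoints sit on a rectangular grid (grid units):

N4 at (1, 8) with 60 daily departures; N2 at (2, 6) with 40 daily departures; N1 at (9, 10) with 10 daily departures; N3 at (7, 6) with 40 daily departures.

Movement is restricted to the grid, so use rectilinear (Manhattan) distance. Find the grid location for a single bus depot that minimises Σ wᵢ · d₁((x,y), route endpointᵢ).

Manhattan distance separates: Σwᵢ(|x−xᵢ|+|y−yᵢ|) = Σwᵢ|x−xᵢ| + Σwᵢ|y−yᵢ|, so x and y are optimised independently as 1-D weighted medians.
Total weight W = 150; half = 75.
x-coordinate, sorted with cumulative weight:
  x=1 (N4, w=60) cum 60
  x=2 (N2, w=40) cum 100  ← median
  x=7 (N3, w=40) cum 140
  x=9 (N1, w=10) cum 150
⇒ x* = 2
y-coordinate, sorted with cumulative weight:
  y=6 (N2, w=40) cum 40
  y=6 (N3, w=40) cum 80  ← median
  y=8 (N4, w=60) cum 140
  y=10 (N1, w=10) cum 150
⇒ y* = 6

(2, 6)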